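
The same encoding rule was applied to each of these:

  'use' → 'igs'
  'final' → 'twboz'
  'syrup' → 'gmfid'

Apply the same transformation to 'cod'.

qcr

Every letter moves 14 places later in the alphabet, wrapping around z→a.
Applying it to cod: c+14=q, o+14=c, d+14=r.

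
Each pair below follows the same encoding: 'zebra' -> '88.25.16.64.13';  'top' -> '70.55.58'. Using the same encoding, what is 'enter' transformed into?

z(#26)→88 and e(#5)→25: differences scale by 3, so n = 3·pos + 10. With a=1..z=26, the number is 3·pos + 10.
Applying it to enter: e=5→25, n=14→52, t=20→70, e=5→25, r=18→64.

25.52.70.25.64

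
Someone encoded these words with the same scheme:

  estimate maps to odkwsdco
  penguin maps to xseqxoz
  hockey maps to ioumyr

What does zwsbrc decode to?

The output letters match the input read backwards, each shifted +10: estimate reversed is etamitse. Read the word backwards and shift each letter +10.
Reversing it on zwsbrc: shift back: z−10=p, w−10=m, s−10=i, b−10=r, r−10=h, c−10=s → pmirhs; then reverse → shrimp.

shrimp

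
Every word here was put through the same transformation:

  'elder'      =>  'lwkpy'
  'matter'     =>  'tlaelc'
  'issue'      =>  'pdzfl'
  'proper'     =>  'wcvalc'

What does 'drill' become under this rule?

Shifts by position in elder: pos 0: e→l (+7), pos 1: l→w (+11), pos 2: d→k (+7), pos 3: e→p (+11) — repeating every 2. The shifts repeat in a cycle of length 2: positions 0,1,… shift by +7, +11, then the pattern repeats.
On drill: d+7=k, r+11=c, i+7=p, l+11=w, l+7=s.

kcpws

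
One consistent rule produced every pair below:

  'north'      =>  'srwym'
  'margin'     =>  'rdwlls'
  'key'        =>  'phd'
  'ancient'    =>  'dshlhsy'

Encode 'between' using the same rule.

ghybhhs

The shift depends on letter class: consonant n→s is +5, but vowel o→r is +3. Two shifts are in play — +3 for a/e/i/o/u, +5 for every other letter.
Applying it to between: b(cons)+5=g, e(vowel)+3=h, t(cons)+5=y, w(cons)+5=b, e(vowel)+3=h, e(vowel)+3=h, n(cons)+5=s.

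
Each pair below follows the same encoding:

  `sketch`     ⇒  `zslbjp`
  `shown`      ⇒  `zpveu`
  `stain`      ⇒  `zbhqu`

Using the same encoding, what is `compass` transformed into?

jwtxhaz

Shifts by position in sketch: pos 0: s→z (+7), pos 1: k→s (+8), pos 2: e→l (+7), pos 3: t→b (+8) — repeating every 2. It's a Vigenère-style cipher with numeric key [7,8]: position i shifts by key[i mod 2].
For compass: c+7=j, o+8=w, m+7=t, p+8=x, a+7=h, s+8=a, s+7=z.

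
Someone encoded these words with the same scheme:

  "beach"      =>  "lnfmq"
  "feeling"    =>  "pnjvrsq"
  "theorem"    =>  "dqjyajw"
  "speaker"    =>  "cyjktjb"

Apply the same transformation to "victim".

A repeating key of period 3 is used — shifts +10, +9, +5 over and over.
On victim: v+10=f, i+9=r, c+5=h, t+10=d, i+9=r, m+5=r.

frhdrr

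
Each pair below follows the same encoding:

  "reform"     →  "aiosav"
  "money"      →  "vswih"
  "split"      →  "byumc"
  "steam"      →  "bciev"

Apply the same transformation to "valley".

eeuuih

The shift depends on letter class: consonant r→a is +9, but vowel e→i is +4. The rule splits by letter class: vowels +4, consonants +9.
On valley: v(cons)+9=e, a(vowel)+4=e, l(cons)+9=u, l(cons)+9=u, e(vowel)+4=i, y(cons)+9=h.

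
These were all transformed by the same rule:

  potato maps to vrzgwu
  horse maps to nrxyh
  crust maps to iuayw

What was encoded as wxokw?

quiet

A repeating key of period 3 is used — shifts +6, +3, +6 over and over.
Decoding wxokw: w−6=q, x−3=u, o−6=i, k−6=e, w−3=t.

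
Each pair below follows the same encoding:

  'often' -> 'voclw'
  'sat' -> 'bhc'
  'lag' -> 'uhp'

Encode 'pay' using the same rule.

The rule splits by letter class: vowels +7, consonants +9.
On pay: p(cons)+9=y, a(vowel)+7=h, y(cons)+9=h.

yhh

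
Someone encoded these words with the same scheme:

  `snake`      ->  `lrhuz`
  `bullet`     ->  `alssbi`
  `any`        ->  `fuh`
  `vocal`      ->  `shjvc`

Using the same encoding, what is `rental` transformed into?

shauly

The output letters match the input read backwards, each shifted +7: snake reversed is ekans. Read the word backwards and shift each letter +7.
On rental: reverse → latner; then shift: l+7=s, a+7=h, t+7=a, n+7=u, e+7=l, r+7=y.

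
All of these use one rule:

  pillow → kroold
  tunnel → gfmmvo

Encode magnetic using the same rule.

nztmvgrx

Letters are reflected about the middle of the alphabet (position → 25−position): Atbash.
On magnetic: m↔n, a↔z, g↔t, n↔m, e↔v, t↔g, i↔r, c↔x.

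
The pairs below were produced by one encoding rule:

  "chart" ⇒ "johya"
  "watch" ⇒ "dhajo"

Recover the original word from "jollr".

Compare letters: c→j is +7, h→o is +7, a→h is +7 — a constant shift. This is a Caesar cipher with shift 7.
Decoding jollr: j−7=c, o−7=h, l−7=e, l−7=e, r−7=k.

cheek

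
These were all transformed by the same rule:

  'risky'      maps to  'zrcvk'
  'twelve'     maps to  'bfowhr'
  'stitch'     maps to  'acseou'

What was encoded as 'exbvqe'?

In risky: r→z is +8, i→r is +9, s→c is +10, k→v is +11 — the shift increases by 1 each position. Letter i (0-indexed) is shifted by i+8, so successive shifts are 8, 9, 10, ….
Decoding exbvqe: e−8=w, x−9=o, b−10=r, v−11=k, q−12=e, e−13=r.

worker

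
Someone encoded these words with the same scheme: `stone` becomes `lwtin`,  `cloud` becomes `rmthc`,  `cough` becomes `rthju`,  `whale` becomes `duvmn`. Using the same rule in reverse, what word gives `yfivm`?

This is an affine cipher: with a=0,…,z=25, each position x becomes (11x+21) mod 26.
Undoing it on yfivm: y(24)→19·(24−21)≡5=f; f(5)→19·(5−21)≡8=i; i(8)→19·(8−21)≡13=n; v(21)→19·(21−21)≡0=a; m(12)→19·(12−21)≡11=l (all mod 26).

final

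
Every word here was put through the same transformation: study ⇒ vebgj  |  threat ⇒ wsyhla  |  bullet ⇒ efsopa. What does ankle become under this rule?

dyrop

It's a Vigenère-style cipher with numeric key [3,11,7]: position i shifts by key[i mod 3].
Applying it to ankle: a+3=d, n+11=y, k+7=r, l+3=o, e+11=p.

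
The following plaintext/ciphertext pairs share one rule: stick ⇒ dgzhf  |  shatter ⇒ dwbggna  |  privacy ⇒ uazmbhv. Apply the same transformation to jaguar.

s(18)→d(3) and t(19)→g(6) fit y≡3x+1 (mod 26); the inverse of 3 mod 26 is 9. This is an affine cipher: with a=0,…,z=25, each position x becomes (3x+1) mod 26.
Applying it to jaguar: j(9)→3·9+1≡2=c; a(0)→3·0+1≡1=b; g(6)→3·6+1≡19=t; u(20)→3·20+1≡9=j; a(0)→3·0+1≡1=b; r(17)→3·17+1≡0=a (all mod 26).

cbtjba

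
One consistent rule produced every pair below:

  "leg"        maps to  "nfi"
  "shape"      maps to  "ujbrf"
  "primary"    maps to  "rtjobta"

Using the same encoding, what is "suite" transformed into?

uvjvf

The shift depends on letter class: consonant l→n is +2, but vowel e→f is +1. Two shifts are in play — +1 for a/e/i/o/u, +2 for every other letter.
Applying it to suite: s(cons)+2=u, u(vowel)+1=v, i(vowel)+1=j, t(cons)+2=v, e(vowel)+1=f.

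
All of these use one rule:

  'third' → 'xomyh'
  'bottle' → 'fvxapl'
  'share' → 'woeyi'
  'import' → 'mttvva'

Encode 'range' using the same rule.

vhrni

Shifts by position in third: pos 0: t→x (+4), pos 1: h→o (+7), pos 2: i→m (+4), pos 3: r→y (+7) — repeating every 2. It's a Vigenère-style cipher with numeric key [4,7]: position i shifts by key[i mod 2].
For range: r+4=v, a+7=h, n+4=r, g+7=n, e+4=i.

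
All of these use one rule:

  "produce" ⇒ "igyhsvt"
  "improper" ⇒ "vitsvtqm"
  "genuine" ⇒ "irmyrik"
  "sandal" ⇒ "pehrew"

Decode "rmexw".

The output letters match the input read backwards, each shifted +4: produce reversed is ecudorp. Two steps: reverse the string, then apply a Caesar shift of +4.
Decoding rmexw: shift back: r−4=n, m−4=i, e−4=a, x−4=t, w−4=s → niats; then reverse → stain.

stain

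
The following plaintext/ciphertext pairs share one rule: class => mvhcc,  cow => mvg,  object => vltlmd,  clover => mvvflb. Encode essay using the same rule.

lcchi

The shift depends on letter class: consonant c→m is +10, but vowel a→h is +7. Two shifts are in play — +7 for a/e/i/o/u, +10 for every other letter.
On essay: e(vowel)+7=l, s(cons)+10=c, s(cons)+10=c, a(vowel)+7=h, y(cons)+10=i.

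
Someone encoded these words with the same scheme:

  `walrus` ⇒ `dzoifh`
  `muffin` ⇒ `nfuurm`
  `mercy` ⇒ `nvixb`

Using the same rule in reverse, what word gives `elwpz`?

Letters are reflected about the middle of the alphabet (position → 25−position): Atbash.
Decoding elwpz: e↔v, l↔o, w↔d, p↔k, z↔a.

vodka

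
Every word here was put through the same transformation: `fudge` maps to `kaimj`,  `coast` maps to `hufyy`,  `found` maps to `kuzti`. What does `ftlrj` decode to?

angle

It's a Vigenère-style cipher with numeric key [5,6]: position i shifts by key[i mod 2].
Decoding ftlrj: f−5=a, t−6=n, l−5=g, r−6=l, j−5=e.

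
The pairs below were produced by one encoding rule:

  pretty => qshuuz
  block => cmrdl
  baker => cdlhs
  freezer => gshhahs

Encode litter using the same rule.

mluuhs

The shift depends on letter class: consonant p→q is +1, but vowel e→h is +3. Vowels shift forward by 3 and consonants shift forward by 1.
On litter: l(cons)+1=m, i(vowel)+3=l, t(cons)+1=u, t(cons)+1=u, e(vowel)+3=h, r(cons)+1=s.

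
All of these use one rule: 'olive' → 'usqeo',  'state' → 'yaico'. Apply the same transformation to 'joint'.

pvqwd

In olive: o→u is +6, l→s is +7, i→q is +8, v→e is +9 — the shift increases by 1 each position. Letter i (0-indexed) is shifted by i+6, so successive shifts are 6, 7, 8, ….
On joint: j+6=p, o+7=v, i+8=q, n+9=w, t+10=d.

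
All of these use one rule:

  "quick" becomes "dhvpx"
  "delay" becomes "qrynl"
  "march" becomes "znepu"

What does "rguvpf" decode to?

ethics

Compare letters: q→d is +13, u→h is +13, i→v is +13 — a constant shift. It's a constant shift of +13 (ROT13).
Reversing it on rguvpf: r−13=e, g−13=t, u−13=h, v−13=i, p−13=c, f−13=s.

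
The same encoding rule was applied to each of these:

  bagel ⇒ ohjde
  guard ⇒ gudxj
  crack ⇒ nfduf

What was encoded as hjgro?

The word is reversed, then every letter is shifted forward by 3.
Undoing it on hjgro: shift back: h−3=e, j−3=g, g−3=d, r−3=o, o−3=l → egdol; then reverse → lodge.

lodge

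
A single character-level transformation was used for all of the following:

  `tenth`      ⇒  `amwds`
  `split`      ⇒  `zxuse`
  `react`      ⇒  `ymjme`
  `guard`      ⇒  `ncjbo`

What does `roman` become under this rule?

In tenth: t→a is +7, e→m is +8, n→w is +9, t→d is +10 — the shift increases by 1 each position. Letter i (0-indexed) is shifted by i+7, so successive shifts are 7, 8, 9, ….
Applying it to roman: r+7=y, o+8=w, m+9=v, a+10=k, n+11=y.

ywvky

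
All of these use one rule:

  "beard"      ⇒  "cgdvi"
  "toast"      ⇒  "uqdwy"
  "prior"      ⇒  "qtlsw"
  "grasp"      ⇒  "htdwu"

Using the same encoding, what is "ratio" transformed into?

scwmt

In beard: b→c is +1, e→g is +2, a→d is +3, r→v is +4 — the shift increases by 1 each position. Each letter shifts forward by (position + 1), i.e. 1, 2, 3, … — the shift grows by one for each successive letter.
Applying it to ratio: r+1=s, a+2=c, t+3=w, i+4=m, o+5=t.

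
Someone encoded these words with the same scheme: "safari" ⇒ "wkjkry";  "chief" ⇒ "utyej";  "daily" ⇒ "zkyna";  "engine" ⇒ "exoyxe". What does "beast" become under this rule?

pekwb

s(18)→w(22) and a(0)→k(10) fit y≡5x+10 (mod 26); the inverse of 5 mod 26 is 21. This is an affine cipher: with a=0,…,z=25, each position x becomes (5x+10) mod 26.
For beast: b(1)→5·1+10≡15=p; e(4)→5·4+10≡4=e; a(0)→5·0+10≡10=k; s(18)→5·18+10≡22=w; t(19)→5·19+10≡1=b (all mod 26).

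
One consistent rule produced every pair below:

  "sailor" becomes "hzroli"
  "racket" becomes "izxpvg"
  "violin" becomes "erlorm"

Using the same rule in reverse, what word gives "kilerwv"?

Each pair mirrors across the alphabet (s↔h, a↔z, i↔r): positions sum to 25. Each letter is replaced by its mirror in the alphabet: a↔z, b↔y, c↔x, and so on (the Atbash cipher).
Undoing it on kilerwv: k↔p, i↔r, l↔o, e↔v, r↔i, w↔d, v↔e.

provide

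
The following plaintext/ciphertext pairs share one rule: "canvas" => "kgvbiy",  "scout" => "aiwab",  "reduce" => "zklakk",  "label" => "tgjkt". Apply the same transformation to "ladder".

Shifts by position in canvas: pos 0: c→k (+8), pos 1: a→g (+6), pos 2: n→v (+8), pos 3: v→b (+6) — repeating every 2. The shifts repeat in a cycle of length 2: positions 0,1,… shift by +8, +6, then the pattern repeats.
Applying it to ladder: l+8=t, a+6=g, d+8=l, d+6=j, e+8=m, r+6=x.

tgljmx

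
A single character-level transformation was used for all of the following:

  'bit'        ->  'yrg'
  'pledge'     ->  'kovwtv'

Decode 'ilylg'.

robot

Each pair mirrors across the alphabet (b↔y, i↔r, t↔g): positions sum to 25. This is the alphabet-reversal cipher (Atbash): a becomes z, b becomes y, etc.
Decoding ilylg: i↔r, l↔o, y↔b, l↔o, g↔t.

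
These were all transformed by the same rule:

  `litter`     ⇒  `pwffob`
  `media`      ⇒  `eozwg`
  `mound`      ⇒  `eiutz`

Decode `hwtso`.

hinge

Each letter's alphabet position (a=0..z=25) is mapped through 15·x+6 mod 26 — an affine cipher.
Reversing it on hwtso: h(7)→7·(7−6)≡7=h; w(22)→7·(22−6)≡8=i; t(19)→7·(19−6)≡13=n; s(18)→7·(18−6)≡6=g; o(14)→7·(14−6)≡4=e (all mod 26).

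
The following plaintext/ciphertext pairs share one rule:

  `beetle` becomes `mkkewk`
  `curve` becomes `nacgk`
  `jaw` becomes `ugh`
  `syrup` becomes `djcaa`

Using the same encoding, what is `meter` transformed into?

The shift depends on letter class: consonant b→m is +11, but vowel e→k is +6. Vowels shift forward by 6 and consonants shift forward by 11.
Applying it to meter: m(cons)+11=x, e(vowel)+6=k, t(cons)+11=e, e(vowel)+6=k, r(cons)+11=c.

xkekc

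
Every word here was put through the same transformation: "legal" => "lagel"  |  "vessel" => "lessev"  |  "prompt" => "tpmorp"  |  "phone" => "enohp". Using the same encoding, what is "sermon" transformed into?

The output letters match the input read backwards: legal reversed is lagel. It's just the letters in reverse order.
Applying it to sermon: reverse → nomres.

nomres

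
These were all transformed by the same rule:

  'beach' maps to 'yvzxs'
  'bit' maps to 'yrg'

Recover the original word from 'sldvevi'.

Each pair mirrors across the alphabet (b↔y, e↔v, a↔z): positions sum to 25. Letters are reflected about the middle of the alphabet (position → 25−position): Atbash.
Reversing it on sldvevi: s↔h, l↔o, d↔w, v↔e, e↔v, v↔e, i↔r.

however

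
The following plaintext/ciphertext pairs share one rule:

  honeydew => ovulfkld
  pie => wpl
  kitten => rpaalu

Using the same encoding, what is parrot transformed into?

whyyva

Compare letters: h→o is +7, o→v is +7, n→u is +7 — a constant shift. It's a constant shift of +7 (ROT7).
Applying it to parrot: p+7=w, a+7=h, r+7=y, r+7=y, o+7=v, t+7=a.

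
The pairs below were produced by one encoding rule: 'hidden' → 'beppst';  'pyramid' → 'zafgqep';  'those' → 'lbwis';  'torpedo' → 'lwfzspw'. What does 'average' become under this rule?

grsfgys

Each letter's alphabet position (a=0..z=25) is mapped through 3·x+6 mod 26 — an affine cipher.
For average: a(0)→3·0+6≡6=g; v(21)→3·21+6≡17=r; e(4)→3·4+6≡18=s; r(17)→3·17+6≡5=f; a(0)→3·0+6≡6=g; g(6)→3·6+6≡24=y; e(4)→3·4+6≡18=s (all mod 26).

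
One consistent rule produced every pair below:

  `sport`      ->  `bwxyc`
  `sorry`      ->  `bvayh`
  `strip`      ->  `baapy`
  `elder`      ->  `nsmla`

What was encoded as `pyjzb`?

Shifts by position in sport: pos 0: s→b (+9), pos 1: p→w (+7), pos 2: o→x (+9), pos 3: r→y (+7) — repeating every 2. A repeating key of period 2 is used — shifts +9, +7 over and over.
Decoding pyjzb: p−9=g, y−7=r, j−9=a, z−7=s, b−9=s.

grass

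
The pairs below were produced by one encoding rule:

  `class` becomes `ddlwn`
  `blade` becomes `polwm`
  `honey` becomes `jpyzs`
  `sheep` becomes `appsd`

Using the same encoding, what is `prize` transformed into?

pktca

Two steps: reverse the string, then apply a Caesar shift of +11.
On prize: reverse → ezirp; then shift: e+11=p, z+11=k, i+11=t, r+11=c, p+11=a.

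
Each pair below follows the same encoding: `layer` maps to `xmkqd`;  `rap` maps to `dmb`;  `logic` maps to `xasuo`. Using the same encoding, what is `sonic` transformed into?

It's a constant shift of +12 (ROT12).
For sonic: s+12=e, o+12=a, n+12=z, i+12=u, c+12=o.

eazuo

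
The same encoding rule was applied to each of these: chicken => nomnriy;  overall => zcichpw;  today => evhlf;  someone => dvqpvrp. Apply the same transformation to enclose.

The shifts repeat in a cycle of length 3: positions 0,1,… shift by +11, +7, +4, then the pattern repeats.
Applying it to enclose: e+11=p, n+7=u, c+4=g, l+11=w, o+7=v, s+4=w, e+11=p.

pugwvwp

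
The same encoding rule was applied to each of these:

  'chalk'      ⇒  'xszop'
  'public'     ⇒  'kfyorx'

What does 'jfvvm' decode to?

queen

Each pair mirrors across the alphabet (c↔x, h↔s, a↔z): positions sum to 25. Letters are reflected about the middle of the alphabet (position → 25−position): Atbash.
Reversing it on jfvvm: j↔q, f↔u, v↔e, v↔e, m↔n.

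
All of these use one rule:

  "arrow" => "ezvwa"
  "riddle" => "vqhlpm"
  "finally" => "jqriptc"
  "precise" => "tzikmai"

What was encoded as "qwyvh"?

Shifts by position in arrow: pos 0: a→e (+4), pos 1: r→z (+8), pos 2: r→v (+4), pos 3: o→w (+8) — repeating every 2. The shifts repeat in a cycle of length 2: positions 0,1,… shift by +4, +8, then the pattern repeats.
Undoing it on qwyvh: q−4=m, w−8=o, y−4=u, v−8=n, h−4=d.

mound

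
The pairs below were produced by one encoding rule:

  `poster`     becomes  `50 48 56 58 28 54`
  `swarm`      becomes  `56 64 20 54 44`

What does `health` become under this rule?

34 28 20 42 58 34

p(#16)→50 and o(#15)→48: differences scale by 2, so n = 2·pos + 18. With a=1..z=26, the number is 2·pos + 18.
Applying it to health: h=8→34, e=5→28, a=1→20, l=12→42, t=20→58, h=8→34.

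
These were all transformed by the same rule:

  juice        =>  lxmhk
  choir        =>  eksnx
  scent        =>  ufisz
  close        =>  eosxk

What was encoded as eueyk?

crate

In juice: j→l is +2, u→x is +3, i→m is +4, c→h is +5 — the shift increases by 1 each position. Each letter shifts forward by (position + 2), i.e. 2, 3, 4, … — the shift grows by one for each successive letter.
Undoing it on eueyk: e−2=c, u−3=r, e−4=a, y−5=t, k−6=e.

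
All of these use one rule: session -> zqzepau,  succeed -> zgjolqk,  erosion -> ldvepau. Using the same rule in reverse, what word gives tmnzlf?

magnet

Shifts by position in session: pos 0: s→z (+7), pos 1: e→q (+12), pos 2: s→z (+7), pos 3: s→e (+12) — repeating every 2. It's a Vigenère-style cipher with numeric key [7,12]: position i shifts by key[i mod 2].
Undoing it on tmnzlf: t−7=m, m−12=a, n−7=g, z−12=n, l−7=e, f−12=t.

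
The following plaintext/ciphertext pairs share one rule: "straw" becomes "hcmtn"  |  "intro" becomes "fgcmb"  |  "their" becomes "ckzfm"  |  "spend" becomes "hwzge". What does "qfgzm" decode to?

liner

s(18)→h(7) and t(19)→c(2) fit y≡21x+19 (mod 26); the inverse of 21 mod 26 is 5. Treating letters as 0–25, the rule is x ↦ 21x + 19 (mod 26).
Undoing it on qfgzm: q(16)→5·(16−19)≡11=l; f(5)→5·(5−19)≡8=i; g(6)→5·(6−19)≡13=n; z(25)→5·(25−19)≡4=e; m(12)→5·(12−19)≡17=r (all mod 26).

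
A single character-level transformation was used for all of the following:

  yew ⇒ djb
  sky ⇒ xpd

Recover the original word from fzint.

Compare letters: y→d is +5, e→j is +5, w→b is +5 — a constant shift. Every letter moves 5 places later in the alphabet, wrapping around z→a.
Decoding fzint: f−5=a, z−5=u, i−5=d, n−5=i, t−5=o.

audio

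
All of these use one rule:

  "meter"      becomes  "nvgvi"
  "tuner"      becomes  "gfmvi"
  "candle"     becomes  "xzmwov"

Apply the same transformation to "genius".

Each pair mirrors across the alphabet (m↔n, e↔v, t↔g): positions sum to 25. This is the alphabet-reversal cipher (Atbash): a becomes z, b becomes y, etc.
On genius: g↔t, e↔v, n↔m, i↔r, u↔f, s↔h.

tvmrfh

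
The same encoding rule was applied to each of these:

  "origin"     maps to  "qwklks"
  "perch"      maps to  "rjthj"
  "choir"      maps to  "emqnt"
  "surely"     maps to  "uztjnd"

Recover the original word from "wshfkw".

unfair

Shifts by position in origin: pos 0: o→q (+2), pos 1: r→w (+5), pos 2: i→k (+2), pos 3: g→l (+5) — repeating every 2. A repeating key of period 2 is used — shifts +2, +5 over and over.
Reversing it on wshfkw: w−2=u, s−5=n, h−2=f, f−5=a, k−2=i, w−5=r.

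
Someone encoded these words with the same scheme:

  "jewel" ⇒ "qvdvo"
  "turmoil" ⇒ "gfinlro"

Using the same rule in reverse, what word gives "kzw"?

pad

Letters are reflected about the middle of the alphabet (position → 25−position): Atbash.
Reversing it on kzw: k↔p, z↔a, w↔d.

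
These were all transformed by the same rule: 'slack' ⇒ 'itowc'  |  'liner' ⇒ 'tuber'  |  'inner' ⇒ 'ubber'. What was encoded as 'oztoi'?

This is an affine cipher: with a=0,…,z=25, each position x becomes (17x+14) mod 26.
Reversing it on oztoi: o(14)→23·(14−14)≡0=a; z(25)→23·(25−14)≡19=t; t(19)→23·(19−14)≡11=l; o(14)→23·(14−14)≡0=a; i(8)→23·(8−14)≡18=s (all mod 26).

atlas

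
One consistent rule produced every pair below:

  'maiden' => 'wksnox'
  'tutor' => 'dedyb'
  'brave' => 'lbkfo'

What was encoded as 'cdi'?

Every letter moves 10 places later in the alphabet, wrapping around z→a.
Decoding cdi: c−10=s, d−10=t, i−10=y.

sty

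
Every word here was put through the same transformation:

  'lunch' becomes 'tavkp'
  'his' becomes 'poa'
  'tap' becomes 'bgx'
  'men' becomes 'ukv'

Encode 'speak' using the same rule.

The shift depends on letter class: consonant l→t is +8, but vowel u→a is +6. The rule splits by letter class: vowels +6, consonants +8.
On speak: s(cons)+8=a, p(cons)+8=x, e(vowel)+6=k, a(vowel)+6=g, k(cons)+8=s.

axkgs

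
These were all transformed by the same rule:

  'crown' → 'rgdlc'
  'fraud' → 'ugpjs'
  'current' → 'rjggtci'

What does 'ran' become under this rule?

gpc

Compare letters: c→r is +15, r→g is +15, o→d is +15 — a constant shift. Each letter is shifted forward by 15 in the alphabet (a Caesar shift of +15).
On ran: r+15=g, a+15=p, n+15=c.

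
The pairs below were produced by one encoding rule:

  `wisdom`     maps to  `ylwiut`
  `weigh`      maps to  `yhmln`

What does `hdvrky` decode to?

farmer

In wisdom: w→y is +2, i→l is +3, s→w is +4, d→i is +5 — the shift increases by 1 each position. The shift increases by 1 at each position, starting from +2: 2, 3, 4, ….
Reversing it on hdvrky: h−2=f, d−3=a, v−4=r, r−5=m, k−6=e, y−7=r.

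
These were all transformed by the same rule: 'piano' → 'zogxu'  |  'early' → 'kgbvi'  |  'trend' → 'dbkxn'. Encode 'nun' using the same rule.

xax

The shift depends on letter class: consonant p→z is +10, but vowel i→o is +6. Vowels shift forward by 6 and consonants shift forward by 10.
For nun: n(cons)+10=x, u(vowel)+6=a, n(cons)+10=x.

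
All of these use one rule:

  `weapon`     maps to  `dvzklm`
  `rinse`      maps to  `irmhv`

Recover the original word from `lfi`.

Letters are reflected about the middle of the alphabet (position → 25−position): Atbash.
Reversing it on lfi: l↔o, f↔u, i↔r.

our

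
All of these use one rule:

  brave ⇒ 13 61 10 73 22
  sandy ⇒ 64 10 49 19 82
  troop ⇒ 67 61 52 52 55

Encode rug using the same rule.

b(#2)→13 and r(#18)→61: differences scale by 3, so n = 3·pos + 7. With a=1..z=26, the number is 3·pos + 7.
For rug: r=18→61, u=21→70, g=7→28.

61 70 28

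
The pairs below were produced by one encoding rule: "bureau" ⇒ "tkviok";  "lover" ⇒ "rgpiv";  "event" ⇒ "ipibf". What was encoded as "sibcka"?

b(1)→t(19) and u(20)→k(10) fit y≡5x+14 (mod 26); the inverse of 5 mod 26 is 21. Treating letters as 0–25, the rule is x ↦ 5x + 14 (mod 26).
Reversing it on sibcka: s(18)→21·(18−14)≡6=g; i(8)→21·(8−14)≡4=e; b(1)→21·(1−14)≡13=n; c(2)→21·(2−14)≡8=i; k(10)→21·(10−14)≡20=u; a(0)→21·(0−14)≡18=s (all mod 26).

genius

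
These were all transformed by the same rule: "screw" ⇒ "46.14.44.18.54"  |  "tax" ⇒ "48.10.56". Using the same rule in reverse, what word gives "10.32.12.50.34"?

s(#19)→46 and c(#3)→14: differences scale by 2, so n = 2·pos + 8. Each letter becomes 2×(its alphabet position, a=1..z=26) + 8.
Decoding 10.32.12.50.34: 10→(10−8)÷2=1=a, 32→(32−8)÷2=12=l, 12→(12−8)÷2=2=b, 50→(50−8)÷2=21=u, 34→(34−8)÷2=13=m.

album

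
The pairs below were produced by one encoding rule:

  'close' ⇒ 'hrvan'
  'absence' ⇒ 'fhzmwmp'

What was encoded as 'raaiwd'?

mutant

In close: c→h is +5, l→r is +6, o→v is +7, s→a is +8 — the shift increases by 1 each position. Letter i (0-indexed) is shifted by i+5, so successive shifts are 5, 6, 7, ….
Reversing it on raaiwd: r−5=m, a−6=u, a−7=t, i−8=a, w−9=n, d−10=t.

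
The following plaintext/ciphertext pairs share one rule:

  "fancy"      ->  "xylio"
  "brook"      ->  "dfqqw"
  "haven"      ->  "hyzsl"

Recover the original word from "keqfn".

sword

f(5)→x(23) and a(0)→y(24) fit y≡5x+24 (mod 26); the inverse of 5 mod 26 is 21. This is an affine cipher: with a=0,…,z=25, each position x becomes (5x+24) mod 26.
Reversing it on keqfn: k(10)→21·(10−24)≡18=s; e(4)→21·(4−24)≡22=w; q(16)→21·(16−24)≡14=o; f(5)→21·(5−24)≡17=r; n(13)→21·(13−24)≡3=d (all mod 26).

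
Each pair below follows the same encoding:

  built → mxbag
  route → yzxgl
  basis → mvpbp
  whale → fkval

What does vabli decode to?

alien

b(1)→m(12) and u(20)→x(23) fit y≡17x+21 (mod 26); the inverse of 17 mod 26 is 23. This is an affine cipher: with a=0,…,z=25, each position x becomes (17x+21) mod 26.
Reversing it on vabli: v(21)→23·(21−21)≡0=a; a(0)→23·(0−21)≡11=l; b(1)→23·(1−21)≡8=i; l(11)→23·(11−21)≡4=e; i(8)→23·(8−21)≡13=n (all mod 26).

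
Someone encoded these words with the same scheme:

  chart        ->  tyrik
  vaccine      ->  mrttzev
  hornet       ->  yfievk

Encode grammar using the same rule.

xirddri

Compare letters: c→t is +17, h→y is +17, a→r is +17 — a constant shift. It's a constant shift of +17 (ROT17).
Applying it to grammar: g+17=x, r+17=i, a+17=r, m+17=d, m+17=d, a+17=r, r+17=i.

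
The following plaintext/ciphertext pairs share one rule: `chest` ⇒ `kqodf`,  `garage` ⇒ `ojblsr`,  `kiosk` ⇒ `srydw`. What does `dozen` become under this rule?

lxjpz

In chest: c→k is +8, h→q is +9, e→o is +10, s→d is +11 — the shift increases by 1 each position. Each letter shifts forward by (position + 8), i.e. 8, 9, 10, … — the shift grows by one for each successive letter.
Applying it to dozen: d+8=l, o+9=x, z+10=j, e+11=p, n+12=z.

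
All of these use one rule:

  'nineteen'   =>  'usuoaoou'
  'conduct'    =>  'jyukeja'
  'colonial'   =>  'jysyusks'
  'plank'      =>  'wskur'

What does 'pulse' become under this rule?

The shift depends on letter class: consonant n→u is +7, but vowel i→s is +10. Two shifts are in play — +10 for a/e/i/o/u, +7 for every other letter.
Applying it to pulse: p(cons)+7=w, u(vowel)+10=e, l(cons)+7=s, s(cons)+7=z, e(vowel)+10=o.

weszo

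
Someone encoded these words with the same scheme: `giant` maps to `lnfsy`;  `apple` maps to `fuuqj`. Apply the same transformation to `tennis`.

yjssnx

Compare letters: g→l is +5, i→n is +5, a→f is +5 — a constant shift. Each letter is shifted forward by 5 in the alphabet (a Caesar shift of +5).
On tennis: t+5=y, e+5=j, n+5=s, n+5=s, i+5=n, s+5=x.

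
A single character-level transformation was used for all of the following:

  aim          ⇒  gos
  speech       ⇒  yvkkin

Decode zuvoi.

Every letter moves 6 places later in the alphabet, wrapping around z→a.
Undoing it on zuvoi: z−6=t, u−6=o, v−6=p, o−6=i, i−6=c.

topic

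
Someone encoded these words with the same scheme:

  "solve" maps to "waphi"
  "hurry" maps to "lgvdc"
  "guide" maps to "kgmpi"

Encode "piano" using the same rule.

tuezs

Shifts by position in solve: pos 0: s→w (+4), pos 1: o→a (+12), pos 2: l→p (+4), pos 3: v→h (+12) — repeating every 2. The shifts repeat in a cycle of length 2: positions 0,1,… shift by +4, +12, then the pattern repeats.
Applying it to piano: p+4=t, i+12=u, a+4=e, n+12=z, o+4=s.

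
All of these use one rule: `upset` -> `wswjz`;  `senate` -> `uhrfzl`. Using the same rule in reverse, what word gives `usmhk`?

spice

In upset: u→w is +2, p→s is +3, s→w is +4, e→j is +5 — the shift increases by 1 each position. Letter i (0-indexed) is shifted by i+2, so successive shifts are 2, 3, 4, ….
Undoing it on usmhk: u−2=s, s−3=p, m−4=i, h−5=c, k−6=e.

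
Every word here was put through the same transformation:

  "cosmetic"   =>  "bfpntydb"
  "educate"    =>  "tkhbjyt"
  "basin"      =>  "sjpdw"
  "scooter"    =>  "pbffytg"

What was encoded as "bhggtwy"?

c(2)→b(1) and o(14)→f(5) fit y≡9x+9 (mod 26); the inverse of 9 mod 26 is 3. Each letter's alphabet position (a=0..z=25) is mapped through 9·x+9 mod 26 — an affine cipher.
Undoing it on bhggtwy: b(1)→3·(1−9)≡2=c; h(7)→3·(7−9)≡20=u; g(6)→3·(6−9)≡17=r; g(6)→3·(6−9)≡17=r; t(19)→3·(19−9)≡4=e; w(22)→3·(22−9)≡13=n; y(24)→3·(24−9)≡19=t (all mod 26).

current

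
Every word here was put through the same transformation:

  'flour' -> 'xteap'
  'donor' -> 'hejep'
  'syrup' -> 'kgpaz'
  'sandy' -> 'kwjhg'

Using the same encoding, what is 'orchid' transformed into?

f(5)→x(23) and l(11)→t(19) fit y≡21x+22 (mod 26); the inverse of 21 mod 26 is 5. Treating letters as 0–25, the rule is x ↦ 21x + 22 (mod 26).
On orchid: o(14)→21·14+22≡4=e; r(17)→21·17+22≡15=p; c(2)→21·2+22≡12=m; h(7)→21·7+22≡13=n; i(8)→21·8+22≡8=i; d(3)→21·3+22≡7=h (all mod 26).

epmnih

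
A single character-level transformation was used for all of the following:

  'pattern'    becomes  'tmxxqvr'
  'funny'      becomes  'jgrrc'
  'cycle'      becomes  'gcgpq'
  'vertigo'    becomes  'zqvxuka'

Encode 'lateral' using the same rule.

pmxqvmp

The shift depends on letter class: consonant p→t is +4, but vowel a→m is +12. Two shifts are in play — +12 for a/e/i/o/u, +4 for every other letter.
On lateral: l(cons)+4=p, a(vowel)+12=m, t(cons)+4=x, e(vowel)+12=q, r(cons)+4=v, a(vowel)+12=m, l(cons)+4=p.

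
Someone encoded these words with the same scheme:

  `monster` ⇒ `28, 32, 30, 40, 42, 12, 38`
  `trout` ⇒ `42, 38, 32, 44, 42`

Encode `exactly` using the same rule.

12, 50, 4, 8, 42, 26, 52

Each letter becomes 2×(its alphabet position, a=1..z=26) + 2.
Applying it to exactly: e=5→12, x=24→50, a=1→4, c=3→8, t=20→42, l=12→26, y=25→52.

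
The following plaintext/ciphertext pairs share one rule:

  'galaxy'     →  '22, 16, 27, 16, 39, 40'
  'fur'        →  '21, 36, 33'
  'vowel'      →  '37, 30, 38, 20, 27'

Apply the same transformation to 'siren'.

g is letter #7 and maps to 22: an offset of 15. Each letter is replaced by its alphabet position (a=1..z=26) + 15.
For siren: s=19→34, i=9→24, r=18→33, e=5→20, n=14→29.

34, 24, 33, 20, 29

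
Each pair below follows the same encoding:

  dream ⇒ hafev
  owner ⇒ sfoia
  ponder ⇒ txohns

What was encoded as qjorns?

Shifts by position in dream: pos 0: d→h (+4), pos 1: r→a (+9), pos 2: e→f (+1), pos 3: a→e (+4), pos 4: m→v (+9) — repeating every 3. A repeating key of period 3 is used — shifts +4, +9, +1 over and over.
Reversing it on qjorns: q−4=m, j−9=a, o−1=n, r−4=n, n−9=e, s−1=r.

manner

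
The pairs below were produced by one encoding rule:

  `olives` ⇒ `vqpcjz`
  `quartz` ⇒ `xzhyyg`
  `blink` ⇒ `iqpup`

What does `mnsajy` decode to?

filter

Shifts by position in olives: pos 0: o→v (+7), pos 1: l→q (+5), pos 2: i→p (+7), pos 3: v→c (+7), pos 4: e→j (+5), pos 5: s→z (+7) — repeating every 3. It's a Vigenère-style cipher with numeric key [7,5,7]: position i shifts by key[i mod 3].
Reversing it on mnsajy: m−7=f, n−5=i, s−7=l, a−7=t, j−5=e, y−7=r.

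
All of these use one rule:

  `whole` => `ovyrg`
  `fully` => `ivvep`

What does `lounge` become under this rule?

The output letters match the input read backwards, each shifted +10: whole reversed is elohw. Read the word backwards and shift each letter +10.
Applying it to lounge: reverse → egnuol; then shift: e+10=o, g+10=q, n+10=x, u+10=e, o+10=y, l+10=v.

oqxeyv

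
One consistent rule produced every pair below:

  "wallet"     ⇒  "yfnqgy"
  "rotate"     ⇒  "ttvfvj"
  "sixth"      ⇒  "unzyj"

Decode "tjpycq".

Shifts by position in wallet: pos 0: w→y (+2), pos 1: a→f (+5), pos 2: l→n (+2), pos 3: l→q (+5) — repeating every 2. A repeating key of period 2 is used — shifts +2, +5 over and over.
Decoding tjpycq: t−2=r, j−5=e, p−2=n, y−5=t, c−2=a, q−5=l.

rental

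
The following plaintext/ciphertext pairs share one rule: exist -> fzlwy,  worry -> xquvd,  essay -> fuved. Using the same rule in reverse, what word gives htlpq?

Letter i (0-indexed) is shifted by i+1, so successive shifts are 1, 2, 3, ….
Reversing it on htlpq: h−1=g, t−2=r, l−3=i, p−4=l, q−5=l.

grill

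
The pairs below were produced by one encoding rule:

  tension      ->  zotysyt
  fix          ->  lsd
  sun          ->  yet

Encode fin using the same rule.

Two shifts are in play — +10 for a/e/i/o/u, +6 for every other letter.
On fin: f(cons)+6=l, i(vowel)+10=s, n(cons)+6=t.

lst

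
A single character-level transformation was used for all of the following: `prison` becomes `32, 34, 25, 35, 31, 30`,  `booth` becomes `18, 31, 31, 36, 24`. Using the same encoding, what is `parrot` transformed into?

p is letter #16 and maps to 32: an offset of 16. Each letter is replaced by its alphabet position (a=1..z=26) + 16.
For parrot: p=16→32, a=1→17, r=18→34, r=18→34, o=15→31, t=20→36.

32, 17, 34, 34, 31, 36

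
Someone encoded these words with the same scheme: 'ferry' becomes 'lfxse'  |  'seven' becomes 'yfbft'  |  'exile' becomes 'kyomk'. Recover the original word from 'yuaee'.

Shifts by position in ferry: pos 0: f→l (+6), pos 1: e→f (+1), pos 2: r→x (+6), pos 3: r→s (+1) — repeating every 2. A repeating key of period 2 is used — shifts +6, +1 over and over.
Decoding yuaee: y−6=s, u−1=t, a−6=u, e−1=d, e−6=y.

study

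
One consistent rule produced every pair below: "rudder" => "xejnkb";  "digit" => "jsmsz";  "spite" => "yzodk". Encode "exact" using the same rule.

khgmz

Shifts by position in rudder: pos 0: r→x (+6), pos 1: u→e (+10), pos 2: d→j (+6), pos 3: d→n (+10) — repeating every 2. A repeating key of period 2 is used — shifts +6, +10 over and over.
For exact: e+6=k, x+10=h, a+6=g, c+10=m, t+6=z.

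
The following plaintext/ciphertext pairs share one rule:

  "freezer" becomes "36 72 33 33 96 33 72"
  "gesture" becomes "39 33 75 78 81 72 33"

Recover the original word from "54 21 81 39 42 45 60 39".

laughing

Each letter becomes 3×(its alphabet position, a=1..z=26) + 18.
Decoding 54 21 81 39 42 45 60 39: 54→(54−18)÷3=12=l, 21→(21−18)÷3=1=a, 81→(81−18)÷3=21=u, 39→(39−18)÷3=7=g, 42→(42−18)÷3=8=h, 45→(45−18)÷3=9=i, 60→(60−18)÷3=14=n, 39→(39−18)÷3=7=g.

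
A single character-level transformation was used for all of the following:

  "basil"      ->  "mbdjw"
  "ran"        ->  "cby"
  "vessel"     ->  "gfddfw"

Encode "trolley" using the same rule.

ecpwwfj

The rule splits by letter class: vowels +1, consonants +11.
On trolley: t(cons)+11=e, r(cons)+11=c, o(vowel)+1=p, l(cons)+11=w, l(cons)+11=w, e(vowel)+1=f, y(cons)+11=j.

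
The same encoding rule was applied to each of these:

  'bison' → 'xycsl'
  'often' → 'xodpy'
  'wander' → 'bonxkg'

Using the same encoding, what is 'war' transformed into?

The output letters match the input read backwards, each shifted +10: bison reversed is nosib. Read the word backwards and shift each letter +10.
Applying it to war: reverse → raw; then shift: r+10=b, a+10=k, w+10=g.

bkg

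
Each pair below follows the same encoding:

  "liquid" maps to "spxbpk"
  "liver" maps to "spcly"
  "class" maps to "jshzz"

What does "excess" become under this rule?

Compare letters: l→s is +7, i→p is +7, q→x is +7 — a constant shift. Every letter moves 7 places later in the alphabet, wrapping around z→a.
For excess: e+7=l, x+7=e, c+7=j, e+7=l, s+7=z, s+7=z.

lejlzz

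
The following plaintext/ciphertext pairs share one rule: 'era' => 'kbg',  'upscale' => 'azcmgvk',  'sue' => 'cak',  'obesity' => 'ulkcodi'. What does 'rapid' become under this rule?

bgzon

The shift depends on letter class: consonant r→b is +10, but vowel e→k is +6. Vowels shift forward by 6 and consonants shift forward by 10.
For rapid: r(cons)+10=b, a(vowel)+6=g, p(cons)+10=z, i(vowel)+6=o, d(cons)+10=n.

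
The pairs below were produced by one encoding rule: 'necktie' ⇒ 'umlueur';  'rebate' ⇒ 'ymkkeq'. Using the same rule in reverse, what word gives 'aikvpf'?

In necktie: n→u is +7, e→m is +8, c→l is +9, k→u is +10 — the shift increases by 1 each position. Each letter shifts forward by (position + 7), i.e. 7, 8, 9, … — the shift grows by one for each successive letter.
Undoing it on aikvpf: a−7=t, i−8=a, k−9=b, v−10=l, p−11=e, f−12=t.

tablet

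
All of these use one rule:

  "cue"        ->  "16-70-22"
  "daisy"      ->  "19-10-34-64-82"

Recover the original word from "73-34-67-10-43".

c(#3)→16 and u(#21)→70: differences scale by 3, so n = 3·pos + 7. The formula is n = 3×(alphabet index, a=1) + 7.
Undoing it on 73-34-67-10-43: 73→(73−7)÷3=22=v, 34→(34−7)÷3=9=i, 67→(67−7)÷3=20=t, 10→(10−7)÷3=1=a, 43→(43−7)÷3=12=l.

vital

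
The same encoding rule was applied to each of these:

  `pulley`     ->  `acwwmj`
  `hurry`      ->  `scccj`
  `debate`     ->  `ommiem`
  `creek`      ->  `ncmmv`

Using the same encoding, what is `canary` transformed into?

Vowels shift forward by 8 and consonants shift forward by 11.
For canary: c(cons)+11=n, a(vowel)+8=i, n(cons)+11=y, a(vowel)+8=i, r(cons)+11=c, y(cons)+11=j.

niyicj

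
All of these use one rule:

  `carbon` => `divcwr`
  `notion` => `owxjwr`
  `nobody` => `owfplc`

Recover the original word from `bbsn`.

atom

Shifts by position in carbon: pos 0: c→d (+1), pos 1: a→i (+8), pos 2: r→v (+4), pos 3: b→c (+1), pos 4: o→w (+8), pos 5: n→r (+4) — repeating every 3. A repeating key of period 3 is used — shifts +1, +8, +4 over and over.
Undoing it on bbsn: b−1=a, b−8=t, s−4=o, n−1=m.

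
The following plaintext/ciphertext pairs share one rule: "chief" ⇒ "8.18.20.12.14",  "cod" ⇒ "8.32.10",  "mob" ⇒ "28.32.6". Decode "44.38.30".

c(#3)→8 and h(#8)→18: differences scale by 2, so n = 2·pos + 2. With a=1..z=26, the number is 2·pos + 2.
Reversing it on 44.38.30: 44→(44−2)÷2=21=u, 38→(38−2)÷2=18=r, 30→(30−2)÷2=14=n.

urn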